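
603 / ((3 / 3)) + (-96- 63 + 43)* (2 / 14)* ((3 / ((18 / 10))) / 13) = 600.88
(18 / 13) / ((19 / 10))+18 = 4626 / 247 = 18.73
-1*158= -158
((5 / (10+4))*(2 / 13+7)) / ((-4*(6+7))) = -465 / 9464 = -0.05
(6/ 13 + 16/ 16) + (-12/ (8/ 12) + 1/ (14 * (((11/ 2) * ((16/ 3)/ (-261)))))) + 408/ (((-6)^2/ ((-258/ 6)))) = -24240569/ 48048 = -504.51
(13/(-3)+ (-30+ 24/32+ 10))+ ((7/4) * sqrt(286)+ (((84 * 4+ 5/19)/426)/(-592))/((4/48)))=-28269925/1197912+ 7 * sqrt(286)/4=6.00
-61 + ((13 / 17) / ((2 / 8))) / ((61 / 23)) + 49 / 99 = -59.35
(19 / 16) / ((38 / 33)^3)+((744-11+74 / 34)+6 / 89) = 51457260873 / 69912704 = 736.02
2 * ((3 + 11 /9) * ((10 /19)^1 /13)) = 40 /117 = 0.34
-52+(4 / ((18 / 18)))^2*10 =108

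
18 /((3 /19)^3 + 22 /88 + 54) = 493848 /1488511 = 0.33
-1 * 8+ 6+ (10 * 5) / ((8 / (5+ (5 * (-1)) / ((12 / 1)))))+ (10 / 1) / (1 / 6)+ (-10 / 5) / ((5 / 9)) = 19931 / 240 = 83.05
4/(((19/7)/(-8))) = -224/19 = -11.79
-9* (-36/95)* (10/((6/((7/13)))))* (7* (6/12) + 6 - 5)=3402/247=13.77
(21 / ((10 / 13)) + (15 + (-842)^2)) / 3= 7090063 / 30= 236335.43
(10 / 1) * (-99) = -990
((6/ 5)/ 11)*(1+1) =0.22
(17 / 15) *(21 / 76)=119 / 380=0.31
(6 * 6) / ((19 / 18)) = 648 / 19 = 34.11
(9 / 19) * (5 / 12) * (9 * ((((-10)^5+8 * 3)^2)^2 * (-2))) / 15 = -23661481868164120683.79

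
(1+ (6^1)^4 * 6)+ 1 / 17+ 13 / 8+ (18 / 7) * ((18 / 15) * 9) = 37158727 / 4760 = 7806.46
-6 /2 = -3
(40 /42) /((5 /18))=24 /7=3.43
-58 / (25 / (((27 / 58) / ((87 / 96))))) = -864 / 725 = -1.19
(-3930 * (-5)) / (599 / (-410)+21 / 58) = -116819250 / 6533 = -17881.41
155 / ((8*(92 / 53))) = 8215 / 736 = 11.16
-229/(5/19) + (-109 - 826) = -9026/5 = -1805.20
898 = 898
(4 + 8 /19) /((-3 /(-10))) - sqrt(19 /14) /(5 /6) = 13.34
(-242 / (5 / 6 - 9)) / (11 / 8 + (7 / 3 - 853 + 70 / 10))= -34848 / 990535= -0.04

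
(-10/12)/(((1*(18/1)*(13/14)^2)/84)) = -6860/1521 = -4.51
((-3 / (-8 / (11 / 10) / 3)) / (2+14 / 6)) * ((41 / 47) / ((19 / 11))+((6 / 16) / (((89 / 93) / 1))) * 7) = 47180529 / 50865280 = 0.93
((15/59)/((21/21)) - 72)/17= -4.22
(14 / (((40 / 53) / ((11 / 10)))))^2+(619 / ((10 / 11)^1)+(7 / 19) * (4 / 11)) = 9174247249 / 8360000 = 1097.40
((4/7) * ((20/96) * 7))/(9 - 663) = -5/3924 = -0.00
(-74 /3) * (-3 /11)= 74 /11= 6.73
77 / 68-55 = -3663 / 68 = -53.87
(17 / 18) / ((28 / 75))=425 / 168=2.53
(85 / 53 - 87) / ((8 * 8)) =-2263 / 1696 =-1.33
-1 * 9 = -9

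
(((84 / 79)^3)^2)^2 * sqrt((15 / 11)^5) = 27767319078887130503577600 * sqrt(165) / 78650801183158298150697971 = 4.53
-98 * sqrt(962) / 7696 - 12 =-12 - 49 * sqrt(962) / 3848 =-12.39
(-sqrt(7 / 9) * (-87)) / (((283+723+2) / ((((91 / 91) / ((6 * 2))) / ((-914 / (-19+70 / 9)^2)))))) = -295829 * sqrt(7) / 895515264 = -0.00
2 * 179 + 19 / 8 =360.38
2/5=0.40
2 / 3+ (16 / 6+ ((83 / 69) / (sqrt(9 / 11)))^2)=218609 / 42849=5.10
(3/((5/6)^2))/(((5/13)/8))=11232/125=89.86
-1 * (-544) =544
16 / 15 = 1.07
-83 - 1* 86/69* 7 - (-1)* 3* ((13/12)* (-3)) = -28007/276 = -101.47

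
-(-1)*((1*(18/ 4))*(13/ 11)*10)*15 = 8775/ 11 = 797.73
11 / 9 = 1.22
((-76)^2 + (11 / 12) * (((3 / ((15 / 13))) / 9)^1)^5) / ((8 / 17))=217430297231791 / 17714700000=12274.00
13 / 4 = 3.25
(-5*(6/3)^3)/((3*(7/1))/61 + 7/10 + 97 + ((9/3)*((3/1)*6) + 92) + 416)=-24400/402627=-0.06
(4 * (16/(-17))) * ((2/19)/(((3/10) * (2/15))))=-3200/323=-9.91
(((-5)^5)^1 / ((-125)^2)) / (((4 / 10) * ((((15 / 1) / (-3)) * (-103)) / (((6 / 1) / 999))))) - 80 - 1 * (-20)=-10289701 / 171495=-60.00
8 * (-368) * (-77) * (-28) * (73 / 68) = -115837568 / 17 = -6813974.59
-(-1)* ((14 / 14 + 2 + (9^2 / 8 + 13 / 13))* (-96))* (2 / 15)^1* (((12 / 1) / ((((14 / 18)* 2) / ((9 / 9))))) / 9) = -5424 / 35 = -154.97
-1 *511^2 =-261121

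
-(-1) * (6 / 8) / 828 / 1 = 1 / 1104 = 0.00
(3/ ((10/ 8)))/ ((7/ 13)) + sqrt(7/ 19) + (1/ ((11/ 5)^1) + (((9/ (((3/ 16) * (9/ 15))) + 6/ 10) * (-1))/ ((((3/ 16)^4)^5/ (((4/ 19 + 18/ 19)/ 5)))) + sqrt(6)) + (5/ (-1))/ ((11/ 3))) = -825311896386153821766749926262/ 127529139466575 + sqrt(133)/ 19 + sqrt(6) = -6471555440883886.56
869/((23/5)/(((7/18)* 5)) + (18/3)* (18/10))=152075/2304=66.00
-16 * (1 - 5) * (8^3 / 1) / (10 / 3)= 49152 / 5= 9830.40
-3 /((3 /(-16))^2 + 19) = -768 /4873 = -0.16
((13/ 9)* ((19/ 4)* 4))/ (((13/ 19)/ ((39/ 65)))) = 361/ 15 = 24.07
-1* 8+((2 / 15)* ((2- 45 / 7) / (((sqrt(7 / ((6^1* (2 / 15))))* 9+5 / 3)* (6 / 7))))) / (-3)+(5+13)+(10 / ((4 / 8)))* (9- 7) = 186* sqrt(35) / 127075+11436626 / 228735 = 50.01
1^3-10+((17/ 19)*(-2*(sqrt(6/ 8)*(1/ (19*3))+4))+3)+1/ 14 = -3481/ 266-17*sqrt(3)/ 1083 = -13.11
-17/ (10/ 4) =-34/ 5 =-6.80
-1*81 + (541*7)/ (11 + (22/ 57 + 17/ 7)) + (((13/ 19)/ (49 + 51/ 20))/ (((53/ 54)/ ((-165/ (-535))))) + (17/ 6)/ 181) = 1211721581777185/ 6273430375368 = 193.15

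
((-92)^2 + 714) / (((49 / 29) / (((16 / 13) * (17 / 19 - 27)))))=-162481664 / 931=-174523.81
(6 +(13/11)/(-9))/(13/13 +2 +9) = 581/1188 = 0.49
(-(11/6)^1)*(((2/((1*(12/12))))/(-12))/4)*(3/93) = 11/4464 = 0.00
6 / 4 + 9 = 21 / 2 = 10.50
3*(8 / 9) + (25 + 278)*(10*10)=90908 / 3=30302.67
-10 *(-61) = 610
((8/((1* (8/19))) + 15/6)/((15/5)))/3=43/18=2.39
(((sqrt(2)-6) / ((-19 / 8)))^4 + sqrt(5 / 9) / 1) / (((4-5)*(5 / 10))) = -14188544 / 130321-2*sqrt(5) / 3 + 393216*sqrt(2) / 6859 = -29.29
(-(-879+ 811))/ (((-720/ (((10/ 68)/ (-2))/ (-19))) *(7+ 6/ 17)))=-17/ 342000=-0.00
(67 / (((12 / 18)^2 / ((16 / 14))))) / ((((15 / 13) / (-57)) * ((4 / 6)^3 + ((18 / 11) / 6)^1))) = -6805458 / 455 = -14957.05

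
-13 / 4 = -3.25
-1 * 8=-8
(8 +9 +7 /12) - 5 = 12.58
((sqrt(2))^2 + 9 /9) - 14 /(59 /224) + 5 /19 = -55926 /1121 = -49.89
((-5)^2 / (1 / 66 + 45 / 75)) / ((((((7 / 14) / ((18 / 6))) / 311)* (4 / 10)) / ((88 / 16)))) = 211674375 / 203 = 1042730.91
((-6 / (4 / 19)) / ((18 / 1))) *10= -95 / 6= -15.83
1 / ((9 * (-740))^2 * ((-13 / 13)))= -0.00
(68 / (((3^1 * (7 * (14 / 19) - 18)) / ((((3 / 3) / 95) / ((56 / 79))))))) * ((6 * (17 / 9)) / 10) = -22831 / 768600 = -0.03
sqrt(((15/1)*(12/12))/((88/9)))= 3*sqrt(330)/44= 1.24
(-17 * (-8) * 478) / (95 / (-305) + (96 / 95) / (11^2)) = -45583284560 / 212549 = -214460.12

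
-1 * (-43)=43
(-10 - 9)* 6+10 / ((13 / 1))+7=-106.23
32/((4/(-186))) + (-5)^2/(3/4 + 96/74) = -447164/303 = -1475.79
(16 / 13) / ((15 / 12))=64 / 65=0.98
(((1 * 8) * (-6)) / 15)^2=256 / 25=10.24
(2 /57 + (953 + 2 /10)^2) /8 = 647370571 /5700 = 113573.78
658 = 658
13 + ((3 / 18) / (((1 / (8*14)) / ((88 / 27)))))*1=5981 / 81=73.84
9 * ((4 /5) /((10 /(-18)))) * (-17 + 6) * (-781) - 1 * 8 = -2783684 /25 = -111347.36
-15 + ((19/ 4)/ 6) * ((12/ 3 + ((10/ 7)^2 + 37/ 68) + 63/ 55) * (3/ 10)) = -13.16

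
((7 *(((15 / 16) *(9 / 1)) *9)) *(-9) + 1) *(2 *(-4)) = 76529 / 2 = 38264.50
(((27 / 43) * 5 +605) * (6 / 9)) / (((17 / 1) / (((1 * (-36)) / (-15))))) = 41840 / 731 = 57.24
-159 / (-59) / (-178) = -159 / 10502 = -0.02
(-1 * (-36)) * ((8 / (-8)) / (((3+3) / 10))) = -60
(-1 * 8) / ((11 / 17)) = -136 / 11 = -12.36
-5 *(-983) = 4915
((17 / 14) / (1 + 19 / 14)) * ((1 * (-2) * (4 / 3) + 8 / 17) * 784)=-87808 / 99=-886.95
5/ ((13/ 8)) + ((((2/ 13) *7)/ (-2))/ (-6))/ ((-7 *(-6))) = 1441/ 468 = 3.08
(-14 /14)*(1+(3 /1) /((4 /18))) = -14.50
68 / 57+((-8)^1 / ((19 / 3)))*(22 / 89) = 4468 / 5073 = 0.88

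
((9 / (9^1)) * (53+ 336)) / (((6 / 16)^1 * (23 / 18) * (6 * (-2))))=-1556 / 23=-67.65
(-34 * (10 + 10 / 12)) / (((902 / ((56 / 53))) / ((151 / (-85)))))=54964 / 71709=0.77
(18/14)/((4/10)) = 45/14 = 3.21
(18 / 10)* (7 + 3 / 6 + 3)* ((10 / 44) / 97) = 0.04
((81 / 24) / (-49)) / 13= -0.01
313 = 313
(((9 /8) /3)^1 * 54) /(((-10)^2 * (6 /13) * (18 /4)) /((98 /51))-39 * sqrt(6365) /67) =142424919 * sqrt(6365) /115097784820 + 2644604235 /11509778482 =0.33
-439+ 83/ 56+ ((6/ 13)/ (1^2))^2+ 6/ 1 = -4081869/ 9464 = -431.30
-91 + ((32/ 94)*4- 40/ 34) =-72561/ 799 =-90.81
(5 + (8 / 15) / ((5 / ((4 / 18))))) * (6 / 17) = 6782 / 3825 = 1.77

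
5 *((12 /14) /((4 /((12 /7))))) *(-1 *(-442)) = 39780 /49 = 811.84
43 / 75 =0.57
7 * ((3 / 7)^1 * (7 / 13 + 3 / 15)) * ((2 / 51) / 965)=96 / 1066325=0.00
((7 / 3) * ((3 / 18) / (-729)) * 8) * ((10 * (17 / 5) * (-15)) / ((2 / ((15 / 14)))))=850 / 729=1.17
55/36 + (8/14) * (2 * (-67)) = -18911/252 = -75.04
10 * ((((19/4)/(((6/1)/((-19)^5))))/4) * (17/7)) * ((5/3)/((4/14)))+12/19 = -379895485619/5472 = -69425344.59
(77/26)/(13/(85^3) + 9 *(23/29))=1371341125/3305230552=0.41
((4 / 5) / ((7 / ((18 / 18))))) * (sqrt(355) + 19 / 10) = 38 / 175 + 4 * sqrt(355) / 35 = 2.37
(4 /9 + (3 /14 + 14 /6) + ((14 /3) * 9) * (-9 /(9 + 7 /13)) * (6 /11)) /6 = -800189 /257796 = -3.10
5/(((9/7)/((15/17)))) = 175/51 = 3.43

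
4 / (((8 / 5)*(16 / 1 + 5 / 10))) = 5 / 33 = 0.15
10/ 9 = 1.11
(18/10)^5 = 59049/3125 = 18.90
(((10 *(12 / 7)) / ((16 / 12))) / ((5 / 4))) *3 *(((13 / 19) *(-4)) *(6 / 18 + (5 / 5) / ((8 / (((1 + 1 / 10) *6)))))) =-97.82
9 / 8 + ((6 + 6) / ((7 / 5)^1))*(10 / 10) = 9.70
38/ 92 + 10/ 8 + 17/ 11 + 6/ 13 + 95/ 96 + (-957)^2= 289175297903/ 315744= 915853.66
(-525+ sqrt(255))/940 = -105/188+ sqrt(255)/940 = -0.54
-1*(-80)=80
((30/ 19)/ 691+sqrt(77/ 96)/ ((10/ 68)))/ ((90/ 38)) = 2/ 2073+323 * sqrt(462)/ 2700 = 2.57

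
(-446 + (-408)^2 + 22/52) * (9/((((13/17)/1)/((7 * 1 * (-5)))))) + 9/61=-1409999444703/20618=-68386819.51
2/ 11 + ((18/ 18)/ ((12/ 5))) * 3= 63/ 44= 1.43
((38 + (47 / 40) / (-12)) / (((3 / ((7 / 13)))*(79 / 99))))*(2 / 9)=1400861 / 739440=1.89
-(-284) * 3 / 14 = 426 / 7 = 60.86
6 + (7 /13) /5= 6.11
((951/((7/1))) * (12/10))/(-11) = -5706/385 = -14.82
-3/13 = -0.23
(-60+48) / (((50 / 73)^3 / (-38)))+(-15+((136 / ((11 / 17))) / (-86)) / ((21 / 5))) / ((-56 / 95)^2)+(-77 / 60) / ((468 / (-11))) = 78261959733625849 / 56945889000000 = 1374.32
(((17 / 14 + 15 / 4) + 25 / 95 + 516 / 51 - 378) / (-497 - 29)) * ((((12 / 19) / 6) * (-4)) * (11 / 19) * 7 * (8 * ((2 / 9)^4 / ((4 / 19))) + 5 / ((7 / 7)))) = -5.99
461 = 461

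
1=1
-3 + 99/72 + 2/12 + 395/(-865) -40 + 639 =2479097/4152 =597.09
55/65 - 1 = -2/13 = -0.15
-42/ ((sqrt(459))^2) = -14/ 153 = -0.09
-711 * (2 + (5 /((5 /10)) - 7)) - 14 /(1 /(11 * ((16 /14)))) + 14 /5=-18641 /5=-3728.20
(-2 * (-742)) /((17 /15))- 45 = 21495 /17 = 1264.41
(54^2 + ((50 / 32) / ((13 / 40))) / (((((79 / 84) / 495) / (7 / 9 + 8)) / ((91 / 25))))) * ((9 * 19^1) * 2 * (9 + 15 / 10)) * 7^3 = 103175671158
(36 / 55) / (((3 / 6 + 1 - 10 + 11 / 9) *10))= -324 / 36025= -0.01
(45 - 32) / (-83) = -13 / 83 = -0.16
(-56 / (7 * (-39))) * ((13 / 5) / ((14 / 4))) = 16 / 105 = 0.15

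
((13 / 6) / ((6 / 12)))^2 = 169 / 9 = 18.78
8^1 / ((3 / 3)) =8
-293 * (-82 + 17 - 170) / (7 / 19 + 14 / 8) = 5232980 / 161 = 32502.98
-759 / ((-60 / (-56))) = -3542 / 5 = -708.40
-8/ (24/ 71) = -71/ 3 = -23.67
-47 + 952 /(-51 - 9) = -943 /15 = -62.87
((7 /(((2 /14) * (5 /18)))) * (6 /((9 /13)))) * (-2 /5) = -611.52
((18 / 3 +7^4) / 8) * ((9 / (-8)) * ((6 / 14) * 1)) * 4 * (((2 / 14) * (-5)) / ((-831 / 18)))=-974835 / 108584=-8.98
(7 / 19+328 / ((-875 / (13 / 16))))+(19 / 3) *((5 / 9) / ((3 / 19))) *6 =120089821 / 897750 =133.77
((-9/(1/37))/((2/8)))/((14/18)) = -11988/7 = -1712.57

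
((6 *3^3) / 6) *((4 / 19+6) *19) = 3186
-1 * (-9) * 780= 7020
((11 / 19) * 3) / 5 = 33 / 95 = 0.35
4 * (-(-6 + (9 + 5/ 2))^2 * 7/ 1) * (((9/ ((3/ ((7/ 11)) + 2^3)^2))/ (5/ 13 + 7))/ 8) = -1618617/ 2027776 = -0.80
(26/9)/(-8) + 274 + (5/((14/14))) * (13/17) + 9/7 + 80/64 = 299878/1071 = 280.00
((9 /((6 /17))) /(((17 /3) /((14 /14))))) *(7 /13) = 2.42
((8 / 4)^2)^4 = 256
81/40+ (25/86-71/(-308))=2.55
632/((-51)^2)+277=721109/2601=277.24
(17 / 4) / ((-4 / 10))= -85 / 8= -10.62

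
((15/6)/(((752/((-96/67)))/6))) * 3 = -270/3149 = -0.09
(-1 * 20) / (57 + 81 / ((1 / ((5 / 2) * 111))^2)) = -80 / 24950253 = -0.00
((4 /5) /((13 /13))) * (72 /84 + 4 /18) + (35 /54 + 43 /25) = 30539 /9450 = 3.23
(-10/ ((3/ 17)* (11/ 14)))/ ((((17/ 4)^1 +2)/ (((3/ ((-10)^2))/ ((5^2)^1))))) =-0.01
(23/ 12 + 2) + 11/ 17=931/ 204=4.56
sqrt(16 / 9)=4 / 3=1.33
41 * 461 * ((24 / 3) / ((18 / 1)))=75604 / 9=8400.44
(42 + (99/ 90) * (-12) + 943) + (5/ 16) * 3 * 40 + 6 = 10153/ 10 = 1015.30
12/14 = 6/7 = 0.86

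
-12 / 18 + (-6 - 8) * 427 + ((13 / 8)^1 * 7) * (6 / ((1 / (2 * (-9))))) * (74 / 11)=-470023 / 33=-14243.12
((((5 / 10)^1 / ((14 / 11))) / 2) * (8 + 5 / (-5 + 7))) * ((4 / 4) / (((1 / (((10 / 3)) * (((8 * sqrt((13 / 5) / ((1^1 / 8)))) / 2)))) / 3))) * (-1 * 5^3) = -4125 * sqrt(130) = -47032.24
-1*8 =-8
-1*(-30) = 30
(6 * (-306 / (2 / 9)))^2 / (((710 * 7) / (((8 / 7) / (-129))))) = -91014192 / 747985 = -121.68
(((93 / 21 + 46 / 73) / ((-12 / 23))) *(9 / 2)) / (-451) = 16215 / 167608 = 0.10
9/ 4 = 2.25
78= 78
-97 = -97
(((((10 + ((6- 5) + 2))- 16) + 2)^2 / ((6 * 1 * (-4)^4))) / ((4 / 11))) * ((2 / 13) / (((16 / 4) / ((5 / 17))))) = 55 / 2715648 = 0.00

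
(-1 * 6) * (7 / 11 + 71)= -4728 / 11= -429.82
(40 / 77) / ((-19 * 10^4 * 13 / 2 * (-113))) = 1 / 268643375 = 0.00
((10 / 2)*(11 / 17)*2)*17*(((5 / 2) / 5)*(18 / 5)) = 198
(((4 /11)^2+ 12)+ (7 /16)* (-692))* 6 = -421977 /242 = -1743.71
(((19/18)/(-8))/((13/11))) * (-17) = 3553/1872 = 1.90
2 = 2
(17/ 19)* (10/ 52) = 85/ 494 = 0.17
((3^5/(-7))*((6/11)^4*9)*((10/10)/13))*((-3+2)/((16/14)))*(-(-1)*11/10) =2.05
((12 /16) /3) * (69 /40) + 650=104069 /160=650.43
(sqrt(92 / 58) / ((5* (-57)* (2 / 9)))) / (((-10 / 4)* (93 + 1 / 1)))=3* sqrt(1334) / 1294850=0.00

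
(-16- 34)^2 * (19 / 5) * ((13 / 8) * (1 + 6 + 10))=524875 / 2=262437.50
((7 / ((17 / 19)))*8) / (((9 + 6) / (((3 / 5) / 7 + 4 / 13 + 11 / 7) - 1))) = 66728 / 16575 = 4.03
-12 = -12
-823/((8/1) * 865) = -0.12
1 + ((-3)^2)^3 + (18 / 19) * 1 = 13888 / 19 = 730.95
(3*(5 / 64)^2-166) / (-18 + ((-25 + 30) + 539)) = -679861 / 2154496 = -0.32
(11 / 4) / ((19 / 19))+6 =35 / 4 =8.75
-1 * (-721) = 721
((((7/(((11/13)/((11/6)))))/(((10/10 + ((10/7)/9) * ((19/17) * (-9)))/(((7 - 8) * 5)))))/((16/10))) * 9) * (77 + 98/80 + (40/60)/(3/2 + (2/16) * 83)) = 9663853745/172672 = 55966.54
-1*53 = -53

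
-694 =-694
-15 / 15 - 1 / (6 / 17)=-23 / 6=-3.83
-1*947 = -947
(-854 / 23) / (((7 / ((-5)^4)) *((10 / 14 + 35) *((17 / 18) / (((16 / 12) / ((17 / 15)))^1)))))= -768600 / 6647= -115.63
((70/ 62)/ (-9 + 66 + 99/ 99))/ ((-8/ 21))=-735/ 14384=-0.05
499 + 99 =598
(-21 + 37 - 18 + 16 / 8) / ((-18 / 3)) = 0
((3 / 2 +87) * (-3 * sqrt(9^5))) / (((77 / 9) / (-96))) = 55742256 / 77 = 723925.40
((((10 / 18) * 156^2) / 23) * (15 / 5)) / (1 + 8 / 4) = 13520 / 23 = 587.83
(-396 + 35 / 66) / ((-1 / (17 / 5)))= 443717 / 330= 1344.60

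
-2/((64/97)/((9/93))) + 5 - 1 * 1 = 3677/992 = 3.71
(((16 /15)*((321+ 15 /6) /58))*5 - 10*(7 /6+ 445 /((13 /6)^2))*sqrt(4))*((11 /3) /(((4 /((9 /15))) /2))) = -2078.39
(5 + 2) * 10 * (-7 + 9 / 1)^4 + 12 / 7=7852 / 7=1121.71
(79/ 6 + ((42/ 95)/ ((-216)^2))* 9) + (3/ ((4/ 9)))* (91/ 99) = 17489957/ 902880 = 19.37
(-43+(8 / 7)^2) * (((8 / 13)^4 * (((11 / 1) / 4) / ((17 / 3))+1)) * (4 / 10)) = -422590464 / 118956565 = -3.55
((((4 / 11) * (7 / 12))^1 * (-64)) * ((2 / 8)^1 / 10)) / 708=-14 / 29205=-0.00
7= 7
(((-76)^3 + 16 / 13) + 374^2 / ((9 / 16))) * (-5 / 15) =22265840 / 351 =63435.44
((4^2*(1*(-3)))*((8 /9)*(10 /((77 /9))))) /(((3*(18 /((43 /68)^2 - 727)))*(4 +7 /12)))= 35837856 /244783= 146.41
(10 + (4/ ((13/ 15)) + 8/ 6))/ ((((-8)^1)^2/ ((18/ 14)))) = 933/ 2912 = 0.32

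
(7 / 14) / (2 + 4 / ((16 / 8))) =1 / 8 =0.12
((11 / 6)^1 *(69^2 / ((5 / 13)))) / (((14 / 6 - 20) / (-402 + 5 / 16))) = 4375649421 / 8480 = 515996.39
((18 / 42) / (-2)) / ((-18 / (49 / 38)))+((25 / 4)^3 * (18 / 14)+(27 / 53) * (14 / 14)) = 425538373 / 1353408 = 314.42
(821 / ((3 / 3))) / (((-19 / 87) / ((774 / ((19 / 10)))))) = -552844980 / 361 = -1531426.54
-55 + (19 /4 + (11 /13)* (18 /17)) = -43629 /884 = -49.35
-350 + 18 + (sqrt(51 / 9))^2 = -979 / 3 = -326.33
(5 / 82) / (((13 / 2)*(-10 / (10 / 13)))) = -0.00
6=6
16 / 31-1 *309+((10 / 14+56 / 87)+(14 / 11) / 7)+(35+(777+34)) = 111945202 / 207669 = 539.06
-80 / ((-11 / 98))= 712.73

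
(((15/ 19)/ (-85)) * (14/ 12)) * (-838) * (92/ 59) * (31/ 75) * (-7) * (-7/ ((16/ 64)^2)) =6558094144/ 1429275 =4588.41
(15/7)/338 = 15/2366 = 0.01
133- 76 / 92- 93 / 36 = 35767 / 276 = 129.59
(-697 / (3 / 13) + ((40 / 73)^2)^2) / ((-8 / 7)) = 1801161471907 / 681557784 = 2642.71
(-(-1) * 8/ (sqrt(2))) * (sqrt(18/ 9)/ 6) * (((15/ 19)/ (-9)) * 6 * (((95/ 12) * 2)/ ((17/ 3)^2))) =-100/ 289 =-0.35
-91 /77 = -13 /11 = -1.18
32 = 32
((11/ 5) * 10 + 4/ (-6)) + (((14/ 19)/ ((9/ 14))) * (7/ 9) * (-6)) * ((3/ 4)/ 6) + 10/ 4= 23767/ 1026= 23.16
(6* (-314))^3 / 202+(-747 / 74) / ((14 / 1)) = -3463956779319 / 104636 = -33104827.97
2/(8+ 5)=2/13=0.15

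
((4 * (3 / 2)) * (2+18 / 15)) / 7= 96 / 35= 2.74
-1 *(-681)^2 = -463761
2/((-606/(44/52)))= -11/3939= -0.00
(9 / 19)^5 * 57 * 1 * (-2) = -354294 / 130321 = -2.72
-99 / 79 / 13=-99 / 1027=-0.10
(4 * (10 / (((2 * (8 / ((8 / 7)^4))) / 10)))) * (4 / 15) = 81920 / 7203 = 11.37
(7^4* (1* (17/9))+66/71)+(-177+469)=3085189/639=4828.15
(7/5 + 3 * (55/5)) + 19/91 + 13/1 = 21662/455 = 47.61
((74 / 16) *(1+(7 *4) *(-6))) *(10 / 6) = -30895 / 24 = -1287.29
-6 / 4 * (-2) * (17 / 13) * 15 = 765 / 13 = 58.85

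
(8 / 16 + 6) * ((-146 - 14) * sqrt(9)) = -3120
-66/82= -33/41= -0.80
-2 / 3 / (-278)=0.00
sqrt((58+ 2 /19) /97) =4*sqrt(127167) /1843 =0.77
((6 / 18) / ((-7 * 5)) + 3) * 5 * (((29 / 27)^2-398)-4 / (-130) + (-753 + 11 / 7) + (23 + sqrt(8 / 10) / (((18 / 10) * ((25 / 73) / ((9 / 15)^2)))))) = -117196689296 / 6965595 + 45844 * sqrt(5) / 13125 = -16817.27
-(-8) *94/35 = 21.49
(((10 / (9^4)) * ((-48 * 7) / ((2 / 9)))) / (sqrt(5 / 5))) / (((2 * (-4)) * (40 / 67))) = 469 / 972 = 0.48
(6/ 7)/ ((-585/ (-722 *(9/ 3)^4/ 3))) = 12996/ 455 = 28.56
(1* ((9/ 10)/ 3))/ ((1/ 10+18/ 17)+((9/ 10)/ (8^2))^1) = 3264/ 12761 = 0.26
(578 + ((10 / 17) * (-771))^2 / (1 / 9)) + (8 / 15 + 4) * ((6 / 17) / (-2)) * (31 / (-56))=37461484899 / 20230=1851778.79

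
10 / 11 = 0.91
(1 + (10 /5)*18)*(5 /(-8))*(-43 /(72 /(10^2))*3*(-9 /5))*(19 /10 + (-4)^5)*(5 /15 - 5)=-35572274.06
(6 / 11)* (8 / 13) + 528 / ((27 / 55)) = 1384672 / 1287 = 1075.89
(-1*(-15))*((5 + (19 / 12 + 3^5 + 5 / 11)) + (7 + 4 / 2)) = 170965 / 44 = 3885.57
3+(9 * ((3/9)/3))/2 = 7/2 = 3.50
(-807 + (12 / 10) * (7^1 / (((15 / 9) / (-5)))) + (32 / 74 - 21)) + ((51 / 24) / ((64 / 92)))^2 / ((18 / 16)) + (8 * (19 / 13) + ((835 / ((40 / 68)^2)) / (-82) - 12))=-1588864885859 / 1817487360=-874.21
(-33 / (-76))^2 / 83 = 1089 / 479408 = 0.00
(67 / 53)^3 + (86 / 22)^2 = 311665896 / 18014117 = 17.30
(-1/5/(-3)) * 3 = 1/5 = 0.20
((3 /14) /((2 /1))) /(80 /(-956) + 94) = 239 /209496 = 0.00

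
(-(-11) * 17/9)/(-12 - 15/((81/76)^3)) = -3680721/4320644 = -0.85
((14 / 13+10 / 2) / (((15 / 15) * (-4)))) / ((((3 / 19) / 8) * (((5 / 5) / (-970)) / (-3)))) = -2911940 / 13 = -223995.38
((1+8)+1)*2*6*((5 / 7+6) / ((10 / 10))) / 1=5640 / 7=805.71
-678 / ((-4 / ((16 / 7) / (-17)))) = -2712 / 119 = -22.79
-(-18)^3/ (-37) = -5832/ 37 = -157.62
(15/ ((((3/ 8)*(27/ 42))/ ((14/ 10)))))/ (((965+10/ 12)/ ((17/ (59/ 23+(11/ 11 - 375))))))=-613088/ 148520055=-0.00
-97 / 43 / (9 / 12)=-388 / 129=-3.01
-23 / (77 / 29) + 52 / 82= -25345 / 3157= -8.03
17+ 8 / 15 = 263 / 15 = 17.53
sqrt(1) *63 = 63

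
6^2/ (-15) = -12/ 5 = -2.40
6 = 6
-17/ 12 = -1.42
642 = 642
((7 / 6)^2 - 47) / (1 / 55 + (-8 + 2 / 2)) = 90365 / 13824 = 6.54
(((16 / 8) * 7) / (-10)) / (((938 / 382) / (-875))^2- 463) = 798021875 / 263917229886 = 0.00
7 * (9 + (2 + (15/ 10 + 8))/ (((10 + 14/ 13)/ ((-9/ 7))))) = 1717/ 32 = 53.66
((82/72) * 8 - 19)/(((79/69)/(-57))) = 38893/79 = 492.32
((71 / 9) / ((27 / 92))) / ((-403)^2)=6532 / 39465387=0.00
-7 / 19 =-0.37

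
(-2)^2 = 4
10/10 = 1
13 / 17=0.76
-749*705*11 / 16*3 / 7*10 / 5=-2489355 / 8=-311169.38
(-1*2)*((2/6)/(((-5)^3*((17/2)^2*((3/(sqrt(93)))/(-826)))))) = -6608*sqrt(93)/325125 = -0.20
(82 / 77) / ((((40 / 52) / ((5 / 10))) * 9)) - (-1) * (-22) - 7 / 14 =-77696 / 3465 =-22.42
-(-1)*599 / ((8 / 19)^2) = 216239 / 64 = 3378.73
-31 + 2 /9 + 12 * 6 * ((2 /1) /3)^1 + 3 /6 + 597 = 11065 /18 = 614.72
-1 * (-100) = 100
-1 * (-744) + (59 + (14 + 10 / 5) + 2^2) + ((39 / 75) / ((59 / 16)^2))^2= 6232878639959 / 7573350625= 823.00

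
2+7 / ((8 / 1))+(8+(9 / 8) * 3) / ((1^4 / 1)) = 57 / 4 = 14.25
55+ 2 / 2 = 56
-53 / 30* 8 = -212 / 15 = -14.13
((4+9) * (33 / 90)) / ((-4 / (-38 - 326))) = 13013 / 30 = 433.77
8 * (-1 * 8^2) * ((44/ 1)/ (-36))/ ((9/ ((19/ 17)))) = 107008/ 1377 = 77.71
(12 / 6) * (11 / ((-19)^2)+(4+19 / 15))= 57368 / 5415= 10.59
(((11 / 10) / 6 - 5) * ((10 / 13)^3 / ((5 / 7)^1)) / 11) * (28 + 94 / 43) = -2387140 / 283413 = -8.42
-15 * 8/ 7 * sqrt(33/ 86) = -60 * sqrt(2838)/ 301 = -10.62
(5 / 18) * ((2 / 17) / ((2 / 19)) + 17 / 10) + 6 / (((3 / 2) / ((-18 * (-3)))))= 132671 / 612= 216.78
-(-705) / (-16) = -705 / 16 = -44.06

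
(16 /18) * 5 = 40 /9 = 4.44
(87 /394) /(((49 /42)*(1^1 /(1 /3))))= 87 /1379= 0.06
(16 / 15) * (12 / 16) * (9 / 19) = 36 / 95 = 0.38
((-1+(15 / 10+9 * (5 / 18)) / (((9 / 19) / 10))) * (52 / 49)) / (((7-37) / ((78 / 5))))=-507676 / 11025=-46.05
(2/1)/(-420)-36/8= -473/105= -4.50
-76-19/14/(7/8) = -3800/49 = -77.55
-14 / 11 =-1.27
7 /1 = 7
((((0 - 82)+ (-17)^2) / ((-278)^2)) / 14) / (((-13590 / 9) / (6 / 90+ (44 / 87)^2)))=-280669 / 6870060710800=-0.00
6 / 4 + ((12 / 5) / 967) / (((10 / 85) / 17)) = 17973 / 9670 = 1.86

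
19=19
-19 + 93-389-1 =-316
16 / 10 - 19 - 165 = -912 / 5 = -182.40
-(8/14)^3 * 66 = -4224/343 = -12.31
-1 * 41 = -41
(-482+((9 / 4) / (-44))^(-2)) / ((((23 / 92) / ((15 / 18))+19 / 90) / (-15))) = 201650 / 69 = 2922.46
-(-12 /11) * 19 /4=57 /11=5.18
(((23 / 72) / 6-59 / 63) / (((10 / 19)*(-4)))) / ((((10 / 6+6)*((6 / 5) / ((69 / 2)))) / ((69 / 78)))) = 1167227 / 838656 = 1.39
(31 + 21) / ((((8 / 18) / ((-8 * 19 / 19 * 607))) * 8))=-71019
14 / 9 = 1.56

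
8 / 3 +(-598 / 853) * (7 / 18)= 18379 / 7677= 2.39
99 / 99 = 1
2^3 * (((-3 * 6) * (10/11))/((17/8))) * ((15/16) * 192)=-2073600/187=-11088.77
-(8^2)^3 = -262144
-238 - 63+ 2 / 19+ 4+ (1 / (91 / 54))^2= -296.54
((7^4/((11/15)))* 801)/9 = 3205335/11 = 291394.09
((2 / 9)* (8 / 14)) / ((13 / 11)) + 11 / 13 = 781 / 819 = 0.95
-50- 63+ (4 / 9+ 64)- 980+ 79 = -949.56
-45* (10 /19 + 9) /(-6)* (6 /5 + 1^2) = 157.18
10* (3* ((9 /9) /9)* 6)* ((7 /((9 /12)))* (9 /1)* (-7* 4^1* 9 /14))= -30240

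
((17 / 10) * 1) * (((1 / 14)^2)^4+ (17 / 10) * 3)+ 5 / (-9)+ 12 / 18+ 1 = 6495685530749 / 664105075200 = 9.78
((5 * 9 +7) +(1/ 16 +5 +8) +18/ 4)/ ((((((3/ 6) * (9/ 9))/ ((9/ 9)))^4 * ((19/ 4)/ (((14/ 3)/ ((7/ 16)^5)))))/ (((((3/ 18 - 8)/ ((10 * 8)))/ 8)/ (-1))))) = 81625088/ 97755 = 835.00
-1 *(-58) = 58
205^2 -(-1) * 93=42118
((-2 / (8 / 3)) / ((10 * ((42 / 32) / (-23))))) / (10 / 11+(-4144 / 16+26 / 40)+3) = -2024 / 391839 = -0.01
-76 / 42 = -1.81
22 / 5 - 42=-188 / 5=-37.60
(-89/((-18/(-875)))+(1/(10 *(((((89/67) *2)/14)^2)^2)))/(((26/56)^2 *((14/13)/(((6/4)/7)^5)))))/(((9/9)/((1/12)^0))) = -1270329454145873/293633687880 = -4326.24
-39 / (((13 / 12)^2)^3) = -8957952 / 371293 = -24.13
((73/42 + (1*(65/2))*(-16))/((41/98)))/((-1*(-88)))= -152369/10824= -14.08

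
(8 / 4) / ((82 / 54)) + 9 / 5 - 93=-18426 / 205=-89.88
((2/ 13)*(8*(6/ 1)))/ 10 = 48/ 65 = 0.74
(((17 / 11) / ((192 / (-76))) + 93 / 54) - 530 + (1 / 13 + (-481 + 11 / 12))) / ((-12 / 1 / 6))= 20775185 / 41184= 504.45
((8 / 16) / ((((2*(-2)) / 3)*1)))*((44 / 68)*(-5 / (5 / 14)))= 231 / 68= 3.40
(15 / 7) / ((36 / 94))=235 / 42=5.60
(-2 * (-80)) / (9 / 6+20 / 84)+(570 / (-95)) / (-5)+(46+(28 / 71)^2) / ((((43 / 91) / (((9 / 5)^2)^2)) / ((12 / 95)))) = 222.78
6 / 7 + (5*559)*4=78266 / 7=11180.86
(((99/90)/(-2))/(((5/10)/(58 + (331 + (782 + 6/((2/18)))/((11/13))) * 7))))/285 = -1793/50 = -35.86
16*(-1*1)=-16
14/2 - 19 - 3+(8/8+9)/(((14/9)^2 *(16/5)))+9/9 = -19927/1568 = -12.71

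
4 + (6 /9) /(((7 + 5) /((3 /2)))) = 49 /12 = 4.08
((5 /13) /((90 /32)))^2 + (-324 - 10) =-4571870 /13689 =-333.98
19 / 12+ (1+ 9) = 139 / 12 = 11.58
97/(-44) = -97/44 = -2.20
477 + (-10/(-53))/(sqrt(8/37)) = 5 * sqrt(74)/106 + 477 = 477.41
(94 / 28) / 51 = 47 / 714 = 0.07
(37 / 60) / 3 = 37 / 180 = 0.21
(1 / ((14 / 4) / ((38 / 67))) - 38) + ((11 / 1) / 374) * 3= -601957 / 15946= -37.75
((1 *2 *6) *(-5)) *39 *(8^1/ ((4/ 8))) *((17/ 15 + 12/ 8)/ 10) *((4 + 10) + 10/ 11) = -8084544/ 55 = -146991.71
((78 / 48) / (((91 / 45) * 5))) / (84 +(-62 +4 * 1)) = 9 / 1456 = 0.01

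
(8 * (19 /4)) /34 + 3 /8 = 203 /136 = 1.49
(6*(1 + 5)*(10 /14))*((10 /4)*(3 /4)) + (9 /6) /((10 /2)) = 1698 /35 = 48.51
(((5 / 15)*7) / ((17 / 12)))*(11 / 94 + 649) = 1069.13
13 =13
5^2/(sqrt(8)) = 25 *sqrt(2)/4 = 8.84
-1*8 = -8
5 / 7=0.71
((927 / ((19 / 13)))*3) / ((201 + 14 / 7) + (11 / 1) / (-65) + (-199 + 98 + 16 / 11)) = 25849395 / 1403131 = 18.42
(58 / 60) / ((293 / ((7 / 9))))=203 / 79110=0.00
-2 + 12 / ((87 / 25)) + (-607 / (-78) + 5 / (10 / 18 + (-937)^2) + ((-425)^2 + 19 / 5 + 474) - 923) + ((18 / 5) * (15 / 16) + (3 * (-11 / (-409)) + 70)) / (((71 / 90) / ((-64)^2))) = 364348735644836362153 / 648793120765335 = 561579.22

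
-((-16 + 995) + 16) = -995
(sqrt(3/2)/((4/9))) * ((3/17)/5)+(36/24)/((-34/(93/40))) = -279/2720+27 * sqrt(6)/680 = -0.01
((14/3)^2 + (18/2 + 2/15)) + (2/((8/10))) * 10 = 2516/45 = 55.91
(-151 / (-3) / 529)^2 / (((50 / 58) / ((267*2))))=117698762 / 20988075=5.61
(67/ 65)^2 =4489/ 4225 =1.06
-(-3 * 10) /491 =30 /491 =0.06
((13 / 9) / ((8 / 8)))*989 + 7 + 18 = 13082 / 9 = 1453.56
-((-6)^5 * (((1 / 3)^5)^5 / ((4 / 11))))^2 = -7744 / 12157665459056928801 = -0.00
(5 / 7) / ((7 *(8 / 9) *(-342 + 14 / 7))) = -9 / 26656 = -0.00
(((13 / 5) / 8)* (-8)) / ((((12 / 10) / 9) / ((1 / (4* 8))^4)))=-0.00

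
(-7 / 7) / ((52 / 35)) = -0.67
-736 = -736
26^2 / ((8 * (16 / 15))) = 2535 / 32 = 79.22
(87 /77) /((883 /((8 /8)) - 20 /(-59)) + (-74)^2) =1711 /9630159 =0.00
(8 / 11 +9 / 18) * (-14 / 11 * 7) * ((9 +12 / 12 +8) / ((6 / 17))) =-67473 / 121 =-557.63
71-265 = -194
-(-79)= 79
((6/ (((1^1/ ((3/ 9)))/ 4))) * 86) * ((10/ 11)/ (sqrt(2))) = 3440 * sqrt(2)/ 11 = 442.26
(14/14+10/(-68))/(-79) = -29/2686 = -0.01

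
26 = 26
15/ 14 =1.07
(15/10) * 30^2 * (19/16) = 12825/8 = 1603.12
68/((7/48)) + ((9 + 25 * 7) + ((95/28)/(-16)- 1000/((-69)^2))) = 1386112313/2132928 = 649.86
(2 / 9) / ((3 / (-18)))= -4 / 3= -1.33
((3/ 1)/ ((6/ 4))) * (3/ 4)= 3/ 2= 1.50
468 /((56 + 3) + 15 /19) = 7.83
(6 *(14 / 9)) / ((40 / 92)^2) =3703 / 75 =49.37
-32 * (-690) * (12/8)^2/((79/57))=2831760/79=35845.06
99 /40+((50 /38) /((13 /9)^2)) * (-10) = -3.83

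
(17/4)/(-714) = -1/168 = -0.01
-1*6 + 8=2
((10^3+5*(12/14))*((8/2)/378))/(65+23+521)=14060/805707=0.02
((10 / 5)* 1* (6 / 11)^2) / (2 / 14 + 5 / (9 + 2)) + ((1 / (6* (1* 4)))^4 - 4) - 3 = -503967491 / 83939328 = -6.00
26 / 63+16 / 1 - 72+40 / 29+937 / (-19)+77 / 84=-14247203 / 138852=-102.61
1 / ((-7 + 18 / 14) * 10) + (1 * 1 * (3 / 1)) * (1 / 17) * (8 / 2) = 4681 / 6800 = 0.69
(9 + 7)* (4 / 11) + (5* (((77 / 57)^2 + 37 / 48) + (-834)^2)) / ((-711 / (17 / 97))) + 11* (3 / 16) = -8374215757361 / 9859246452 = -849.38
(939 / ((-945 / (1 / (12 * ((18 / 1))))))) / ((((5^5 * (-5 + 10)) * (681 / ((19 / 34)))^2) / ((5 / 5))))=-112993 / 569949515572500000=-0.00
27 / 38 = 0.71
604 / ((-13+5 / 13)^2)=25519 / 6724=3.80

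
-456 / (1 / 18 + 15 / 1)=-8208 / 271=-30.29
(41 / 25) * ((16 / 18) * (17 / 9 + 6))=23288 / 2025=11.50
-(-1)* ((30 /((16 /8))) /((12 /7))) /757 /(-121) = -35 /366388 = -0.00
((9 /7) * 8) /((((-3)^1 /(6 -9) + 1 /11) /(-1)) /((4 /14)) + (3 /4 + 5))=3168 /595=5.32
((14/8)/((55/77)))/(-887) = -49/17740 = -0.00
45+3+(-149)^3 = -3307901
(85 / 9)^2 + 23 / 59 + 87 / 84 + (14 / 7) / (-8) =6046501 / 66906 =90.37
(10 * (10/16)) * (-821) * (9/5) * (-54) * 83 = 82793745/2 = 41396872.50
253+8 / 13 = 3297 / 13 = 253.62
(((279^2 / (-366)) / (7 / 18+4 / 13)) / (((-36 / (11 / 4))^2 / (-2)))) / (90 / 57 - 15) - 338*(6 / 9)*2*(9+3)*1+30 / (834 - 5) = -485015885094083 / 89681087360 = -5408.23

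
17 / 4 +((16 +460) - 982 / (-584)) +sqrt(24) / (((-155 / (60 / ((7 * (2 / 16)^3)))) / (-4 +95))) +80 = 41021 / 73 - 159744 * sqrt(6) / 31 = -12060.37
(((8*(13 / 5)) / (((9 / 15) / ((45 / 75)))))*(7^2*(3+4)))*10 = 71344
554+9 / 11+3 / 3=6114 / 11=555.82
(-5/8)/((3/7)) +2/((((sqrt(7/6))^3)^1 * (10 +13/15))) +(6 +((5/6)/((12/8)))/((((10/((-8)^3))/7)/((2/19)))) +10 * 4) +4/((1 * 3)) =180 * sqrt(42)/7987 +34085/1368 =25.06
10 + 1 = 11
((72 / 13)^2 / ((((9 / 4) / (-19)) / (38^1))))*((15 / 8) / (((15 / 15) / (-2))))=6238080 / 169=36911.72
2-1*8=-6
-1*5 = -5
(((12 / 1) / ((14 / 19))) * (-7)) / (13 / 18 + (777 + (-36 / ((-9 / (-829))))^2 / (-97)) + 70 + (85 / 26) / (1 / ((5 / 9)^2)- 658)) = 21177983034 / 20901484583635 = 0.00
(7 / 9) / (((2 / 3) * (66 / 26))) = 91 / 198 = 0.46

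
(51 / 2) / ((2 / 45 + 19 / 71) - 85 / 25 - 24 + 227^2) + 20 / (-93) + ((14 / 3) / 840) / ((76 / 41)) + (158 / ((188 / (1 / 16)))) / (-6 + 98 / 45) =-254195101637429923 / 1128231723725112960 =-0.23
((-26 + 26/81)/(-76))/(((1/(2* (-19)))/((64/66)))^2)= 40468480/88209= 458.78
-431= -431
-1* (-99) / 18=11 / 2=5.50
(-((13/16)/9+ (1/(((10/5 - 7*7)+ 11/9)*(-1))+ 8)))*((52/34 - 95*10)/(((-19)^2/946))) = 229407785497/11377998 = 20162.40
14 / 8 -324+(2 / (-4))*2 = -1293 / 4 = -323.25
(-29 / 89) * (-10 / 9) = 290 / 801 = 0.36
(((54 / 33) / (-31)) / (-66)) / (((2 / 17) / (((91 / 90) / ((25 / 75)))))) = 1547 / 75020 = 0.02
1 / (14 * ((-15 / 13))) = -13 / 210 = -0.06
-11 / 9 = -1.22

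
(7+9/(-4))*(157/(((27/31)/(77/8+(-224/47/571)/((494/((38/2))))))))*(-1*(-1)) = 2484096743093/301433184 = 8240.95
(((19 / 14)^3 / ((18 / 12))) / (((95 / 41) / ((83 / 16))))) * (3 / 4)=1228483 / 439040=2.80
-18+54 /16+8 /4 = -101 /8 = -12.62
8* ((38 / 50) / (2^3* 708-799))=152 / 121625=0.00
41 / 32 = 1.28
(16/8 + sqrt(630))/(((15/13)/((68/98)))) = 884/735 + 442 * sqrt(70)/245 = 16.30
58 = 58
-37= -37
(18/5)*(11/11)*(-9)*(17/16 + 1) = -2673/40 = -66.82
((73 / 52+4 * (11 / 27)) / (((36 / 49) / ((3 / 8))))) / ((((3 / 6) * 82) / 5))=1043455 / 5526144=0.19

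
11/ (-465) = -11/ 465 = -0.02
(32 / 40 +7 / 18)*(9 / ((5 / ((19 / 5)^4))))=13944347 / 31250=446.22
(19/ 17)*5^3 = 2375/ 17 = 139.71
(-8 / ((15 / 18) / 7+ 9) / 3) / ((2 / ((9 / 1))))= -504 / 383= -1.32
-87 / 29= -3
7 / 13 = 0.54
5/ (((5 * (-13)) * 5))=-1/ 65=-0.02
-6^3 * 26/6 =-936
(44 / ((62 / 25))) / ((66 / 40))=1000 / 93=10.75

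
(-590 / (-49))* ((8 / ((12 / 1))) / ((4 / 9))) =885 / 49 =18.06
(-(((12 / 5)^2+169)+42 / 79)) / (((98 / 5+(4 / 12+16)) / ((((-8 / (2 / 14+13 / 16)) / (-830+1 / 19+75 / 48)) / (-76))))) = 177254912 / 273184518915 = 0.00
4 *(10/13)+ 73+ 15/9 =3032/39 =77.74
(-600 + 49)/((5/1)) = -551/5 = -110.20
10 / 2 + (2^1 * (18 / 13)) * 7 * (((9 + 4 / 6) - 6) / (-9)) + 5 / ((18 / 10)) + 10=1156 / 117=9.88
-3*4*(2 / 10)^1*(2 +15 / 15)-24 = -156 / 5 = -31.20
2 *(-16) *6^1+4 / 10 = -958 / 5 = -191.60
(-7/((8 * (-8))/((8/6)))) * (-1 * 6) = -7/8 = -0.88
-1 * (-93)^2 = -8649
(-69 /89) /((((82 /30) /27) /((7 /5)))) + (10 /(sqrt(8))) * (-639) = -2269.93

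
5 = 5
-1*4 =-4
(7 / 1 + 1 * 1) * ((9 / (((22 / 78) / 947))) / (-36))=-73866 / 11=-6715.09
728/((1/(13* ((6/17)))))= 56784/17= 3340.24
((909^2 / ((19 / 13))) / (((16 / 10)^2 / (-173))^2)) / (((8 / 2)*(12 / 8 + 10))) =56127017.06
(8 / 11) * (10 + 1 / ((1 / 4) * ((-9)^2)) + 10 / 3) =8672 / 891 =9.73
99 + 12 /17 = 1695 /17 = 99.71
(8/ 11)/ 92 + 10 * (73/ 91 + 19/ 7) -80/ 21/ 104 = 346688/ 9867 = 35.14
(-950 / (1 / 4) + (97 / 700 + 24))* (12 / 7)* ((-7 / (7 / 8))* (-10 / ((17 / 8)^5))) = -11950.73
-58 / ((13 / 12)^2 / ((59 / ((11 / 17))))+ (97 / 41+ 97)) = -343459296 / 588492187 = -0.58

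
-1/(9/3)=-1/3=-0.33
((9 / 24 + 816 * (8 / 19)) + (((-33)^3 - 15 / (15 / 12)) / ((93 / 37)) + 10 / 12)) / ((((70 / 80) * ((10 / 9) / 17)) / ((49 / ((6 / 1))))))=-23479088297 / 11780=-1993131.43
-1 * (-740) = 740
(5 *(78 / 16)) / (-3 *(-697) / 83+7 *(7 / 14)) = 16185 / 19052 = 0.85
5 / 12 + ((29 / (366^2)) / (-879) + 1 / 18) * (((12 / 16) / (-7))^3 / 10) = 1196642068333 / 2871988062720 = 0.42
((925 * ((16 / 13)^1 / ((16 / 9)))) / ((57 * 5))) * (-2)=-1110 / 247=-4.49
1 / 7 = 0.14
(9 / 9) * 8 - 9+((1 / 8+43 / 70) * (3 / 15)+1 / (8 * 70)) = -2381 / 2800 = -0.85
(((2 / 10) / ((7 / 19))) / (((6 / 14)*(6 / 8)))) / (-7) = -76 / 315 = -0.24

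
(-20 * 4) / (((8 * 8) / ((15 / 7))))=-75 / 28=-2.68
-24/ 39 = -8/ 13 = -0.62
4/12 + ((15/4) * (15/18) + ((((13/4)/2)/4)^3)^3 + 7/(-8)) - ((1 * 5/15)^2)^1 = 782947719470869/316659348799488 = 2.47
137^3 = 2571353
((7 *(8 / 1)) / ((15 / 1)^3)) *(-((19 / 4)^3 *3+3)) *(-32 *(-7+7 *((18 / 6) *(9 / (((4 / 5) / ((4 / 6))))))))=29173522 / 1125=25932.02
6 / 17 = 0.35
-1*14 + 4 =-10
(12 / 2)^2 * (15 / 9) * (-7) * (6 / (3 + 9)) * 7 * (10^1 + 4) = -20580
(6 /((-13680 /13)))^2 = 169 /5198400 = 0.00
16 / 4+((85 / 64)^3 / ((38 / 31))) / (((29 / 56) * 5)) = 171094369 / 36110336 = 4.74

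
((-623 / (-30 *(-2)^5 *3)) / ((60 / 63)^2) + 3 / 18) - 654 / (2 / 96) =-12054555581 / 384000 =-31392.07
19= 19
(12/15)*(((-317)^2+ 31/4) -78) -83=80252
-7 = -7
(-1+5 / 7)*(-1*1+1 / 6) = 5 / 21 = 0.24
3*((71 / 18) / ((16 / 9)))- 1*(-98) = 3349 / 32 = 104.66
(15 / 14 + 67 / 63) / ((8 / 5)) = 1345 / 1008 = 1.33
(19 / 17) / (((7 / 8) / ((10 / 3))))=1520 / 357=4.26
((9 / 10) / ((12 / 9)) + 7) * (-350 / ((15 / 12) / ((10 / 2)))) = -10745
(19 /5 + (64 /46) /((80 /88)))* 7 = 4291 /115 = 37.31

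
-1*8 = -8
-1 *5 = -5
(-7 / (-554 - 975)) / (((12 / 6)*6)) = 7 / 18348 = 0.00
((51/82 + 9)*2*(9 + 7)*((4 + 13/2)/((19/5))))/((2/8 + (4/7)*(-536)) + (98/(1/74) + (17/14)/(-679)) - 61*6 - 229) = 12600393120/94059964721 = 0.13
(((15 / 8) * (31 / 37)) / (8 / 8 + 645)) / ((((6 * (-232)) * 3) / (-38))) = 155 / 7004544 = 0.00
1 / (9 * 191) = 1 / 1719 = 0.00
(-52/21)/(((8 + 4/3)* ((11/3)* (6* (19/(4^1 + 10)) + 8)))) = -39/8701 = -0.00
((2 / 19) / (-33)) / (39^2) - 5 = -4768337 / 953667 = -5.00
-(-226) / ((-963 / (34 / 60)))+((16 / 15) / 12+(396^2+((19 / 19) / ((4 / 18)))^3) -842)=18034880749 / 115560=156065.08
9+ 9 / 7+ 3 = 93 / 7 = 13.29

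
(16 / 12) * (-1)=-4 / 3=-1.33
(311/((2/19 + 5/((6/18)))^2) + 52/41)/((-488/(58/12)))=-0.03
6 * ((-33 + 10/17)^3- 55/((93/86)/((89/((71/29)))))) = -2329111583486/10813513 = -215388.98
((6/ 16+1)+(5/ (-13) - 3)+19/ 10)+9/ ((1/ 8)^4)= 19169223/ 520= 36863.89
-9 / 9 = -1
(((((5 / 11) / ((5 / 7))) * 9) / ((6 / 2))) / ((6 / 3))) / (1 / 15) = 315 / 22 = 14.32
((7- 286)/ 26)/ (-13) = 279/ 338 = 0.83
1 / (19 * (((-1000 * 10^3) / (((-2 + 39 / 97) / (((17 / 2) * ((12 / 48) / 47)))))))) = 1457 / 783275000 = 0.00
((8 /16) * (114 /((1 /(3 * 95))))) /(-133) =-855 /7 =-122.14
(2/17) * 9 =18/17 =1.06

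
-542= -542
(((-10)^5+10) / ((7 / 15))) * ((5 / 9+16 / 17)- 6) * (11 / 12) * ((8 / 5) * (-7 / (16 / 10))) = -6191374.26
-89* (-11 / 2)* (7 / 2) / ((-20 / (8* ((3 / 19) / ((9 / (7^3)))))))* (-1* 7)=16454053 / 570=28866.76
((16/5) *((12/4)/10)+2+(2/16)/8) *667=3175587/1600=1984.74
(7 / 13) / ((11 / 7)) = 0.34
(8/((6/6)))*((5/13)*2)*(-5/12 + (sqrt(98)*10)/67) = -100/39 + 5600*sqrt(2)/871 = 6.53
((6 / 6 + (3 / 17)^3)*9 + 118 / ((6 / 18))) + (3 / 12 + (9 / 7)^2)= 351430301 / 962948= 364.95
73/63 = 1.16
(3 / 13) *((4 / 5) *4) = 48 / 65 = 0.74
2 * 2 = 4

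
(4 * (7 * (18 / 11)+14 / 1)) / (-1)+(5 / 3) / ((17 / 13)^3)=-16386845 / 162129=-101.07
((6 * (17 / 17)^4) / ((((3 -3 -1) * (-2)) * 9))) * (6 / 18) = 1 / 9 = 0.11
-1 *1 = -1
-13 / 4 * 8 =-26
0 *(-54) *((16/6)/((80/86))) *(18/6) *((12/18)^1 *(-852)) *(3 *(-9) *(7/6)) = 0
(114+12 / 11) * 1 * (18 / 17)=121.86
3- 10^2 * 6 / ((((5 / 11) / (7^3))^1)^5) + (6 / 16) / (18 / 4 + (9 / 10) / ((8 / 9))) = -2697507137387064511729 / 18375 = -146803109517663374.79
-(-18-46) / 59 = 64 / 59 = 1.08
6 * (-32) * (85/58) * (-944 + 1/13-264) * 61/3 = 2605441760/377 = 6910986.10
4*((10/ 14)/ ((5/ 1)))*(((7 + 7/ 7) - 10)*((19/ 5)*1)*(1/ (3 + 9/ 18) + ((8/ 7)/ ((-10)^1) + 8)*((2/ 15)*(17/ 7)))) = -528656/ 42875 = -12.33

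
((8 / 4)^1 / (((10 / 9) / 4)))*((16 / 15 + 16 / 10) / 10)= 48 / 25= 1.92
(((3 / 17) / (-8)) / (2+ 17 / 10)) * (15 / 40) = -45 / 20128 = -0.00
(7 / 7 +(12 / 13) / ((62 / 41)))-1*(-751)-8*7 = 280734 / 403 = 696.61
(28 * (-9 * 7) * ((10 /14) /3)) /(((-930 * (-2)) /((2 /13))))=-14 /403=-0.03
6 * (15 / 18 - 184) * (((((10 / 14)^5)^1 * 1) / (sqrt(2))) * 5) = -722.46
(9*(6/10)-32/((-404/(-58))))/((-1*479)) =-407/241895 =-0.00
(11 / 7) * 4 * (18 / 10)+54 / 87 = 12114 / 1015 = 11.93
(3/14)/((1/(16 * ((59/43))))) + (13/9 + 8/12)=6.82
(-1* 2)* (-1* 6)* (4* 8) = 384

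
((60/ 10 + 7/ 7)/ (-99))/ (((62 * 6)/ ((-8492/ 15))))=0.11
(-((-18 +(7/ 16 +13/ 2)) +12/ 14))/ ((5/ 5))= 1143/ 112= 10.21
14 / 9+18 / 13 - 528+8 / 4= -61198 / 117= -523.06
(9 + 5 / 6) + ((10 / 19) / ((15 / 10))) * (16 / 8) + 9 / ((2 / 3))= 1370 / 57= 24.04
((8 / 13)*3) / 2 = 12 / 13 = 0.92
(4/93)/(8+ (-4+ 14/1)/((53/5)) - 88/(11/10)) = -106/175119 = -0.00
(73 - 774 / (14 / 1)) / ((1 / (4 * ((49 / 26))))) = 1736 / 13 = 133.54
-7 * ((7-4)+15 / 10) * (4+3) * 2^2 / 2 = -441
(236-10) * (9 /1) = 2034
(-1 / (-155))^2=1 / 24025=0.00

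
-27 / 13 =-2.08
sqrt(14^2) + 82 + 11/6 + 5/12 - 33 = 261/4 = 65.25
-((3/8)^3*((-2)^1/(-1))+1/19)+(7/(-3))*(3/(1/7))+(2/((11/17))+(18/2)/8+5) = -39.94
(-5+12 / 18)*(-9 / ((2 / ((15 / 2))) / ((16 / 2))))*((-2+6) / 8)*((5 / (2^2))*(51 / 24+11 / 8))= 20475 / 8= 2559.38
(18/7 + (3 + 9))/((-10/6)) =-306/35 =-8.74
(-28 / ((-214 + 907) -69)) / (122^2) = -7 / 2321904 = -0.00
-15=-15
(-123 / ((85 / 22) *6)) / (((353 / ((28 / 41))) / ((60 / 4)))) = -924 / 6001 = -0.15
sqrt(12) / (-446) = -sqrt(3) / 223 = -0.01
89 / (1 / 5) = 445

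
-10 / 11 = -0.91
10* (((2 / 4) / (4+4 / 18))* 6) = 135 / 19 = 7.11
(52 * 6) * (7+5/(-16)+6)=7917/2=3958.50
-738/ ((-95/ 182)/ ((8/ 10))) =537264/ 475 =1131.08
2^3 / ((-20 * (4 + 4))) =-1 / 20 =-0.05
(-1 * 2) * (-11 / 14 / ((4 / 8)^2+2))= 0.70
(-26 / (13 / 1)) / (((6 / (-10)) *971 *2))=5 / 2913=0.00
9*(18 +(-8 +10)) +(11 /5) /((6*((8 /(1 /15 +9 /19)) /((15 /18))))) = 7388047 /41040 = 180.02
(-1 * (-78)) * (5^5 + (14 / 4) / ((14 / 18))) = 244101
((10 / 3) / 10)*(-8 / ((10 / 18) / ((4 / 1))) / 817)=-96 / 4085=-0.02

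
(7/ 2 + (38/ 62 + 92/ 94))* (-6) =-44511/ 1457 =-30.55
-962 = -962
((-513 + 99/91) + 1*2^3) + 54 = -40942/91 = -449.91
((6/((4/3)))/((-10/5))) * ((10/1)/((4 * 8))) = -0.70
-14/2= -7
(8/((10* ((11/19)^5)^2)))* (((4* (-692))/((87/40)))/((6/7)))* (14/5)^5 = -1022257478454289726480384/21155211940190625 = -48321779.11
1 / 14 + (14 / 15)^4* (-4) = -2100671 / 708750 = -2.96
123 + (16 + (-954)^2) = 910255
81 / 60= 1.35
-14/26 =-7/13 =-0.54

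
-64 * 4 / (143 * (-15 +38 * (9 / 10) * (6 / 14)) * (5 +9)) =160 / 429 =0.37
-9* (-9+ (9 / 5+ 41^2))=-75321 / 5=-15064.20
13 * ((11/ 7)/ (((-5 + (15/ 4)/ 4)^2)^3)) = 184549376/ 40610171875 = 0.00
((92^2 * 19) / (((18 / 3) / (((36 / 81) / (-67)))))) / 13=-321632 / 23517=-13.68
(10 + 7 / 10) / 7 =107 / 70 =1.53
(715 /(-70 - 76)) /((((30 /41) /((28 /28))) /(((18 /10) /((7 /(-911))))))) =16023579 /10220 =1567.86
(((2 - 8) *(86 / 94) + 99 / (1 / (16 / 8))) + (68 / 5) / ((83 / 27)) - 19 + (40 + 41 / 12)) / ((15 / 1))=51809509 / 3510900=14.76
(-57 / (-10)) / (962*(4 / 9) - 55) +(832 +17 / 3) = 84262429 / 100590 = 837.68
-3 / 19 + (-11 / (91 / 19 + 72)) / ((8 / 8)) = -8348 / 27721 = -0.30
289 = 289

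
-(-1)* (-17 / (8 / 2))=-4.25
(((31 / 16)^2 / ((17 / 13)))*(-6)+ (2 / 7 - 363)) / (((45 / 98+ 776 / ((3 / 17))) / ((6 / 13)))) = -0.04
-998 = -998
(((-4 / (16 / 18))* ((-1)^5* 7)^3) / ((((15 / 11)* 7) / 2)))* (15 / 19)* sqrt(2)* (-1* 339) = -1644489* sqrt(2) / 19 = -122403.09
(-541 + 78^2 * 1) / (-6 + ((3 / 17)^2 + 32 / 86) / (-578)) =-39814293658 / 43101847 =-923.73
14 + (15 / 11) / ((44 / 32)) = 1814 / 121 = 14.99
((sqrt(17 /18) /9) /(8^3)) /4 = sqrt(34) /110592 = 0.00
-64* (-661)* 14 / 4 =148064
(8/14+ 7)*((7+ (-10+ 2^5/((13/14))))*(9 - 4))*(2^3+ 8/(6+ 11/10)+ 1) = 77928815/6461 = 12061.42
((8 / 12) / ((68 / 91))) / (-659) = -0.00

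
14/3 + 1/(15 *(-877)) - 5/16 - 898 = -62698197/70160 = -893.65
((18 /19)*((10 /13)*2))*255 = 91800 /247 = 371.66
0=0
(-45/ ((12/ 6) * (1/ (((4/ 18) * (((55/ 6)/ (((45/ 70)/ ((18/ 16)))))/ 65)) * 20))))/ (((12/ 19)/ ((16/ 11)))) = -6650/ 117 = -56.84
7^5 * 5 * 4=336140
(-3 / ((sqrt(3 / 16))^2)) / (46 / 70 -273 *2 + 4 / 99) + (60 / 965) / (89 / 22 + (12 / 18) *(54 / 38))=31808329608 / 761062719143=0.04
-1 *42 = -42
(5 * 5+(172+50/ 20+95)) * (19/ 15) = 11191/ 30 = 373.03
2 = 2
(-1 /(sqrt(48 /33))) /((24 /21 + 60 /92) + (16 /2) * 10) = -161 * sqrt(11) /52676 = -0.01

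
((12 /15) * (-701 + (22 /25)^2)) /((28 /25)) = -437641 /875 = -500.16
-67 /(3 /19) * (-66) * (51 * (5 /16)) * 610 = 1089083325 /4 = 272270831.25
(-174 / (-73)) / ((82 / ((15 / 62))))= 1305 / 185566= 0.01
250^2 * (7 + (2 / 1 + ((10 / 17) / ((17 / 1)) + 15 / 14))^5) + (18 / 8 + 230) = 5016194024515308288864669 / 271062475878770744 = 18505674.78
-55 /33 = -5 /3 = -1.67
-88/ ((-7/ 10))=880/ 7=125.71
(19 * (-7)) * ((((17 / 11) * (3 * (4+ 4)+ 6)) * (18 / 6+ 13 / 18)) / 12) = -757435 / 396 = -1912.71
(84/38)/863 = 42/16397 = 0.00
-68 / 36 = -17 / 9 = -1.89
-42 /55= -0.76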